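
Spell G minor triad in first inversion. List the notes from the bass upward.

Bb – D – G

G minor triad = G–Bb–D; first inversion → third (Bb) lowest.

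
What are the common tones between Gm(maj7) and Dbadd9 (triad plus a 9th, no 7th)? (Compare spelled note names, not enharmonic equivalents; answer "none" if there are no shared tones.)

none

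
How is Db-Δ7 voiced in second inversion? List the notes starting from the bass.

Db-Δ7 = Db–Fb–Ab–C; second inversion → fifth (Ab) lowest.

Ab, C, Db, Fb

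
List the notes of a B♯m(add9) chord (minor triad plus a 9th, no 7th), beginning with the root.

B#  D#  F##  C##

B♯m(add9): minor added-ninth on B#.
- root: B#
- minor 3rd: D#
- perfect 5th: F##
- major 9th: C##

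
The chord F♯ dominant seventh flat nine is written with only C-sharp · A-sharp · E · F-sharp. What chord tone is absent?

G

The full F♯ dominant seventh flat nine chord is F-sharp, A-sharp, C-sharp, E, G.
Comparing with the voicing, the minor 9th (9th) — G — is absent.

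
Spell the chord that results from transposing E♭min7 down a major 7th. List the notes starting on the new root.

Fb, Abb, Cb, Ebb

Eb down a major 7th → Fb. New chord: Fb minor seventh.
root → Fb
3rd (minor 3rd) → Abb
5th (perfect 5th) → Cb
7th (minor 7th) → Ebb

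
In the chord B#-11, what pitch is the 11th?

Root of B#-11 = B#. The 11th is a perfect 11th: B# up a perfect 11th → E#.

E#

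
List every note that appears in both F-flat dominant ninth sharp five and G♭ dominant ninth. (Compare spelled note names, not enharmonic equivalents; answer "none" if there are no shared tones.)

F-flat dominant ninth sharp five = F-flat, A-flat, C, E-double-flat, G-flat.
G♭ dominant ninth = G-flat, B-flat, D-flat, F-flat, A-flat.
Shared: F-flat, A-flat, G-flat.

F-flat  A-flat  G-flat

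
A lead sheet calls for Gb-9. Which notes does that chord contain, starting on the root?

Root Gb, quality minor ninth:
- root: Gb
- minor 3rd: Bbb
- perfect 5th: Db
- minor 7th: Fb
- major 9th: Ab

Gb, Bbb, Db, Fb, Ab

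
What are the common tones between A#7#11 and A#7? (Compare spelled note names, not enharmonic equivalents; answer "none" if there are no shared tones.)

A#7#11: A♯ C𝄪 E♯ G♯ D𝄪
A#7: A♯ C𝄪 E♯ G♯
Common to both → A♯, C𝄪, E♯, G♯.

A♯, C𝄪, E♯, G♯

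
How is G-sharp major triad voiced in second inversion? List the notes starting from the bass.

D# G# B#

In root position, G-sharp major triad is G#–B#–D#.
Second inversion puts the fifth (D#) in the bass.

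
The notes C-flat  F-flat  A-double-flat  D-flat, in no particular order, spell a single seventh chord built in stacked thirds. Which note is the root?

D-flat

Stacking in thirds gives D-flat – F-flat – A-double-flat – C-flat, so D-flat is the root — D-flat half-diminished seventh.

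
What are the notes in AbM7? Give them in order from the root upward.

AbM7: major seventh on Ab.
root → Ab
3rd (major 3rd) → C
5th (perfect 5th) → Eb
7th (major 7th) → G

Ab C Eb G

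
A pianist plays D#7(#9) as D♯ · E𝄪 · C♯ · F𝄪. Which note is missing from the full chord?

D#7(#9) = D♯, F𝄪, A♯, C♯, E𝄪. The voicing lacks the 5th (perfect 5th), A♯.

A♯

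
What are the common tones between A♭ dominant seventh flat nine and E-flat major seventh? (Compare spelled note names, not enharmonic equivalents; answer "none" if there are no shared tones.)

E-flat

A♭ dominant seventh flat nine: A-flat C E-flat G-flat B-double-flat
E-flat major seventh: E-flat G B-flat D
Common to both → E-flat.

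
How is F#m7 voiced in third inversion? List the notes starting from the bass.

E F# A C#

F#m7 = F#–A–C#–E; third inversion → seventh (E) lowest.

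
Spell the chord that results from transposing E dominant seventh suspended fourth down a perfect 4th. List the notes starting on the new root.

Transposed root: E → B (perfect 4th down). So we spell B dominant seventh suspended fourth:
Root: B
Perfect 4th (4th): E
Perfect 5th (5th): F#
Minor 7th (7th): A

B, E, F#, A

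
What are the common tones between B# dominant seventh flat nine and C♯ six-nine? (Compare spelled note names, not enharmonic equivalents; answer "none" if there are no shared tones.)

A-sharp  C-sharp

B# dominant seventh flat nine: B-sharp D-double-sharp F-double-sharp A-sharp C-sharp
C♯ six-nine: C-sharp E-sharp G-sharp A-sharp D-sharp
Common to both → A-sharp, C-sharp.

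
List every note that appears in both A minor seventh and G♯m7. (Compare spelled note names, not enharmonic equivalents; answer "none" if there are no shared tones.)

A minor seventh = A, C, E, G.
G♯m7 = G#, B, D#, F#.
Shared: none.

none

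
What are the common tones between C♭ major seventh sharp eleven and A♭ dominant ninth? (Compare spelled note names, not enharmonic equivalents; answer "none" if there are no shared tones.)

E-flat G-flat B-flat

C♭ major seventh sharp eleven = C-flat, E-flat, G-flat, B-flat, F.
A♭ dominant ninth = A-flat, C, E-flat, G-flat, B-flat.
Shared: E-flat, G-flat, B-flat.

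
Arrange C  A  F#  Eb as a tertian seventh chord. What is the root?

Stacking in thirds gives F# – A – C – Eb, so F# is the root — F# diminished seventh.

F#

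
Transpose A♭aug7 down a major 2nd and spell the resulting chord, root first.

G♭, B♭, D, F♭

Transposed root: A♭ → G♭ (major 2nd down). So we spell G♭ augmented seventh:
- root: G♭
- major 3rd: B♭
- augmented 5th: D
- minor 7th: F♭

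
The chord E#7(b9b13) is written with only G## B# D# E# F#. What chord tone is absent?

E#7(b9b13) = E#, G##, B#, D#, F#, C#. The voicing lacks the 13th (minor 13th), C#.

C#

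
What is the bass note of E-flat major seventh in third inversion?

D

E-flat major seventh = E-flat–G–B-flat–D. Third inversion → seventh in the bass = D.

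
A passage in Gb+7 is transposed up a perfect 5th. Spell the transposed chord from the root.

A perfect 5th up from Gb is Db, so the new chord is Db augmented seventh.
Db — root
F — major 3rd
A — augmented 5th
Cb — minor 7th

Db, F, A, Cb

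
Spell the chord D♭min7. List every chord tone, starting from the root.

D♭min7 is a minor seventh built on D♭.
root → D♭
3rd (minor 3rd) → F♭
5th (perfect 5th) → A♭
7th (minor 7th) → C♭

D♭ – F♭ – A♭ – C♭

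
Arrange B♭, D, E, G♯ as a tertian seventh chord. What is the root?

Stacking in thirds gives E – G♯ – B♭ – D, so E is the root — E dominant seventh flat five.

E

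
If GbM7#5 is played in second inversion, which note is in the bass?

D

GbM7#5 = Gb–Bb–D–F. Second inversion → fifth in the bass = D.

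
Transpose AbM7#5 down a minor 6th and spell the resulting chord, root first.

A♭ down a minor 6th → C. New chord: C augmented major seventh.
Root: C
Major 3rd (3rd): E
Augmented 5th (5th): G♯
Major 7th (7th): B

C, E, G♯, B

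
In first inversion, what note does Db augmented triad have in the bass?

Db augmented triad = D-flat–F–A. First inversion → third in the bass = F.

F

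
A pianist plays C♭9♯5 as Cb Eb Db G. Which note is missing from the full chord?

The full C♭9♯5 chord is Cb, Eb, G, Bbb, Db.
Comparing with the voicing, the minor 7th (7th) — Bbb — is absent.

Bbb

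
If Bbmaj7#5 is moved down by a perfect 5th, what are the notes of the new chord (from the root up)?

B♭ down a perfect 5th → E♭. New chord: E♭ augmented major seventh.
- root: E♭
- major 3rd: G
- augmented 5th: B
- major 7th: D

E♭, G, B, D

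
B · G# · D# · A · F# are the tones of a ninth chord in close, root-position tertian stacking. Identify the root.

Stacking in thirds gives G# – B – D# – F# – A, so G# is the root — G# minor seventh flat nine.

G#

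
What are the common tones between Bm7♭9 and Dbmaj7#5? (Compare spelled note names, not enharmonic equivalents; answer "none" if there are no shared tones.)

A, C

Bm7♭9: B D F♯ A C
Dbmaj7#5: D♭ F A C
Common to both → A, C.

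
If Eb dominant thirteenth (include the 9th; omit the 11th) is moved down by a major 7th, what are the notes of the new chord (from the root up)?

Fb, Ab, Cb, Ebb, Gb, Db

Eb down a major 7th → Fb. New chord: Fb dominant thirteenth.
Fb — root
Ab — major 3rd
Cb — perfect 5th
Ebb — minor 7th
Gb — major 9th
Db — major 13th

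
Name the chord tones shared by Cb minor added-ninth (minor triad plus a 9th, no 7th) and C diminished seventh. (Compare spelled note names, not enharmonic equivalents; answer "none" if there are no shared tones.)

G-flat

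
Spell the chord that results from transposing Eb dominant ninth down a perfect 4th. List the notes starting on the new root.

B-flat, D, F, A-flat, C

A perfect 4th down from E-flat is B-flat, so the new chord is B-flat dominant ninth.
Root: B-flat
Major 3rd (3rd): D
Perfect 5th (5th): F
Minor 7th (7th): A-flat
Major 9th (9th): C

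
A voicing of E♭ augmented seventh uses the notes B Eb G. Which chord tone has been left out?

The full E♭ augmented seventh chord is Eb, G, B, Db.
Comparing with the voicing, the minor 7th (7th) — Db — is absent.

Db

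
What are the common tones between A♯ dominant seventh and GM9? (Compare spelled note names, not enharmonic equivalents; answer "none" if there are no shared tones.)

A♯ dominant seventh: A# C## E# G#
GM9: G B D F# A
Common to both → none.

none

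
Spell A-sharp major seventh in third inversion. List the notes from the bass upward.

G𝄪, A♯, C𝄪, E♯

A-sharp major seventh = A♯–C𝄪–E♯–G𝄪; third inversion → seventh (G𝄪) lowest.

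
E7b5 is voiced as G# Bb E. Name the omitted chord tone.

D

The full E7b5 chord is E, G#, Bb, D.
Comparing with the voicing, the minor 7th (7th) — D — is absent.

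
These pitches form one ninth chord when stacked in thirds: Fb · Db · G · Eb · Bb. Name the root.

Eb

Arranged so that each adjacent pair is a third by letter name: Eb – G – Bb – Db – Fb.
The bottom of that stack, Eb, is the root (this is Eb dominant seventh flat nine).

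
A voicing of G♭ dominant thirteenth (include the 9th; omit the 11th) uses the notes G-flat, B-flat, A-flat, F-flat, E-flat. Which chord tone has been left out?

The full G♭ dominant thirteenth chord is G-flat, B-flat, D-flat, F-flat, A-flat, E-flat.
Comparing with the voicing, the perfect 5th (5th) — D-flat — is absent.

D-flat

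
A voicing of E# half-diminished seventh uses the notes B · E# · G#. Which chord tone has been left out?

D#

E# half-diminished seventh = E#, G#, B, D#. The voicing lacks the 7th (minor 7th), D#.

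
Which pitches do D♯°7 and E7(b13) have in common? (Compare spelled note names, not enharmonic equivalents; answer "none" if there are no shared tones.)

D♯°7 = D♯, F♯, A, C.
E7(b13) = E, G♯, B, D, C.
Shared: C.

C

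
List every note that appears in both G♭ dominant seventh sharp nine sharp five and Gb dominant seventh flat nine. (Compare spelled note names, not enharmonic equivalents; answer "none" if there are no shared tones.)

G♭ dominant seventh sharp nine sharp five = G-flat, B-flat, D, F-flat, A.
Gb dominant seventh flat nine = G-flat, B-flat, D-flat, F-flat, A-double-flat.
Shared: G-flat, B-flat, F-flat.

G-flat, B-flat, F-flat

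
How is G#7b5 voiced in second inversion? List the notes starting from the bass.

D – F♯ – G♯ – B♯

In root position, G#7b5 is G♯–B♯–D–F♯.
Second inversion puts the fifth (D) in the bass.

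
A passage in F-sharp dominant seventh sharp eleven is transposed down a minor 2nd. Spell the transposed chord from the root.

E-sharp, G-double-sharp, B-sharp, D-sharp, A-double-sharp

A minor 2nd down from F-sharp is E-sharp, so the new chord is E-sharp dominant seventh sharp eleven.
- root: E-sharp
- major 3rd: G-double-sharp
- perfect 5th: B-sharp
- minor 7th: D-sharp
- augmented 11th: A-double-sharp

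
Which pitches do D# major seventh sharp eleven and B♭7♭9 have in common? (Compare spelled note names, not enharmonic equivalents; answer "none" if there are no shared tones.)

none

D# major seventh sharp eleven = D#, F##, A#, C##, G##.
B♭7♭9 = Bb, D, F, Ab, Cb.
Shared: none.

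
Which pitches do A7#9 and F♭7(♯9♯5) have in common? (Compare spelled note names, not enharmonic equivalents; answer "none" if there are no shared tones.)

A7#9: A C# E G B#
F♭7(♯9♯5): Fb Ab C Ebb G
Common to both → G.

G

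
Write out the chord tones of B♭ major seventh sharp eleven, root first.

B♭ major seventh sharp eleven: major seventh sharp eleven on B-flat.
- root: B-flat
- major 3rd: D
- perfect 5th: F
- major 7th: A
- augmented 11th: E

B-flat – D – F – A – E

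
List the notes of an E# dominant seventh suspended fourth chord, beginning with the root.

E# dominant seventh suspended fourth is a dominant seventh suspended fourth built on E-sharp.
- root: E-sharp
- perfect 4th: A-sharp
- perfect 5th: B-sharp
- minor 7th: D-sharp

E-sharp, A-sharp, B-sharp, D-sharp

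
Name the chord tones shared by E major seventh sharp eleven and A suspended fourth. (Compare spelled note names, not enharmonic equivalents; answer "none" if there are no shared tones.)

E

E major seventh sharp eleven: E G# B D# A#
A suspended fourth: A D E
Common to both → E.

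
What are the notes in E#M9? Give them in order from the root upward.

Root E#, quality major ninth:
E# — root
G## — major 3rd
B# — perfect 5th
D## — major 7th
F## — major 9th

E#  G##  B#  D##  F##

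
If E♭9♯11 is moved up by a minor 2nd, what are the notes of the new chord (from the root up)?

Fb Ab Cb Ebb Gb Bb

A minor 2nd up from Eb is Fb, so the new chord is Fb dominant ninth sharp eleven.
Fb — root
Ab — major 3rd
Cb — perfect 5th
Ebb — minor 7th
Gb — major 9th
Bb — augmented 11th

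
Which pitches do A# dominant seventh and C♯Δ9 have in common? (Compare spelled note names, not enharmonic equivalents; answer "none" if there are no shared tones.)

A# dominant seventh: A♯ C𝄪 E♯ G♯
C♯Δ9: C♯ E♯ G♯ B♯ D♯
Common to both → E♯, G♯.

E♯, G♯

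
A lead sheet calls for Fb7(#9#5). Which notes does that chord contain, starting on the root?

Fb – Ab – C – Ebb – G

Root Fb, quality dominant seventh sharp nine sharp five:
Fb — root
Ab — major 3rd
C — augmented 5th
Ebb — minor 7th
G — augmented 9th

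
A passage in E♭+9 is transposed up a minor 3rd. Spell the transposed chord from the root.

Gb, Bb, D, Fb, Ab

Eb up a minor 3rd → Gb. New chord: Gb dominant ninth sharp five.
- root: Gb
- major 3rd: Bb
- augmented 5th: D
- minor 7th: Fb
- major 9th: Ab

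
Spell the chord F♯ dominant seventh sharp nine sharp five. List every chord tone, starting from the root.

Root F-sharp, quality dominant seventh sharp nine sharp five:
F-sharp — root
A-sharp — major 3rd
C-double-sharp — augmented 5th
E — minor 7th
G-double-sharp — augmented 9th

F-sharp A-sharp C-double-sharp E G-double-sharp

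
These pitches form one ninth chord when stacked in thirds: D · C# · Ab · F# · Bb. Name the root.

Stacking in thirds gives Bb – D – F# – Ab – C#, so Bb is the root — Bb dominant seventh sharp nine sharp five.

Bb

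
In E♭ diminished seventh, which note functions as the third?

Root of E♭ diminished seventh = Eb. The 3rd is a minor 3rd: Eb up a minor 3rd → Gb.

Gb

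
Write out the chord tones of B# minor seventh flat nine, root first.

B# – D# – F## – A# – C#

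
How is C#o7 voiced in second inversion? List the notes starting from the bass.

C#o7 = C#–E–G–Bb; second inversion → fifth (G) lowest.

G, Bb, C#, E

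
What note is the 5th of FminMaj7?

C

FminMaj7 is built on F; its 5th is a perfect 5th above the root.
A fifth above F uses the letter C, and the perfect 5th above F is C.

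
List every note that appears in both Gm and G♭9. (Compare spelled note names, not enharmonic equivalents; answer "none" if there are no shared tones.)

Gm = G, Bb, D.
G♭9 = Gb, Bb, Db, Fb, Ab.
Shared: Bb.

Bb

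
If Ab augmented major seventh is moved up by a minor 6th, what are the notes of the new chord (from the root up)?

F-flat – A-flat – C – E-flat

A-flat up a minor 6th → F-flat. New chord: F-flat augmented major seventh.
- root: F-flat
- major 3rd: A-flat
- augmented 5th: C
- major 7th: E-flat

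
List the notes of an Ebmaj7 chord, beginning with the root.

Eb G Bb D

Ebmaj7: major seventh on Eb.
Root: Eb
Major 3rd (3rd): G
Perfect 5th (5th): Bb
Major 7th (7th): D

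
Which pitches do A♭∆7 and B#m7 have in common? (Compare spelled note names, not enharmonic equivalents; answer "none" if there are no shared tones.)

A♭∆7: Ab C Eb G
B#m7: B# D# F## A#
Common to both → none.

none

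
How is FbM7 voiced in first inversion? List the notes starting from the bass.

FbM7 = F♭–A♭–C♭–E♭; first inversion → third (A♭) lowest.

A♭  C♭  E♭  F♭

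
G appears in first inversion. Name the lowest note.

G = G–B–D. First inversion → third in the bass = B.

B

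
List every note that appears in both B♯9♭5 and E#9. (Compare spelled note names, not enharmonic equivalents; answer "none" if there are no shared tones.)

B#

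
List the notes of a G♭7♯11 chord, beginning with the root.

Gb Bb Db Fb C

G♭7♯11 is a dominant seventh sharp eleven built on Gb.
Gb — root
Bb — major 3rd
Db — perfect 5th
Fb — minor 7th
C — augmented 11th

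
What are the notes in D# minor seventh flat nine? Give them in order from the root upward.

Root D-sharp, quality minor seventh flat nine:
D-sharp — root
F-sharp — minor 3rd
A-sharp — perfect 5th
C-sharp — minor 7th
E — minor 9th

D-sharp F-sharp A-sharp C-sharp E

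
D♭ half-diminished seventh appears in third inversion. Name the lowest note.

Cb

D♭ half-diminished seventh = Db–Fb–Abb–Cb. Third inversion → seventh in the bass = Cb.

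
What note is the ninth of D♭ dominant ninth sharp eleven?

E-flat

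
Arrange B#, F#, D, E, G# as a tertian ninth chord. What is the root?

E

Stacking in thirds gives E – G# – B# – D – F#, so E is the root — E dominant ninth sharp five.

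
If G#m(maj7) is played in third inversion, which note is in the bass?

F𝄪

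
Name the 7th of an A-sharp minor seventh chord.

G#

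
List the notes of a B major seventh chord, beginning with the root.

B, D#, F#, A#

B major seventh is a major seventh built on B.
Root: B
Major 3rd (3rd): D#
Perfect 5th (5th): F#
Major 7th (7th): A#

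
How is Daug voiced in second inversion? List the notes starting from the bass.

A♯  D  F♯

In root position, Daug is D–F♯–A♯.
Second inversion puts the fifth (A♯) in the bass.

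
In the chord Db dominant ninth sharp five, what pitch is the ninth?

Eb

Root of Db dominant ninth sharp five = Db. The 9th is a major 9th: Db up a major 9th → Eb.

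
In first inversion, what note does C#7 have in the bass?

E#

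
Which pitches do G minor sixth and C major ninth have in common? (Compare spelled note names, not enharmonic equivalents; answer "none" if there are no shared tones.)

G minor sixth = G, B-flat, D, E.
C major ninth = C, E, G, B, D.
Shared: G, D, E.

G  D  E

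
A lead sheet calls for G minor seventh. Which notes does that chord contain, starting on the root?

Root G, quality minor seventh:
Root: G
Minor 3rd (3rd): B-flat
Perfect 5th (5th): D
Minor 7th (7th): F

G, B-flat, D, F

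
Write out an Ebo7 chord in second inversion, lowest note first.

In root position, Ebo7 is Eb–Gb–Bbb–Dbb.
Second inversion puts the fifth (Bbb) in the bass.

Bbb Dbb Eb Gb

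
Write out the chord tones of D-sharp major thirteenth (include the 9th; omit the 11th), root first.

Root D-sharp, quality major thirteenth:
D-sharp — root
F-double-sharp — major 3rd
A-sharp — perfect 5th
C-double-sharp — major 7th
E-sharp — major 9th
B-sharp — major 13th

D-sharp, F-double-sharp, A-sharp, C-double-sharp, E-sharp, B-sharp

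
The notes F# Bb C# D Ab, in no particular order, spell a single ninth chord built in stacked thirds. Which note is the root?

Bb

Stacking in thirds gives Bb – D – F# – Ab – C#, so Bb is the root — Bb dominant seventh sharp nine sharp five.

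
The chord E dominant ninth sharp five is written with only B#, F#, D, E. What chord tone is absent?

G#

The full E dominant ninth sharp five chord is E, G#, B#, D, F#.
Comparing with the voicing, the major 3rd (3rd) — G# — is absent.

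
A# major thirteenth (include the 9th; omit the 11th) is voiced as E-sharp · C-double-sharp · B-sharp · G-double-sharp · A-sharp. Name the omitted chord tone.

F-double-sharp

The full A# major thirteenth chord is A-sharp, C-double-sharp, E-sharp, G-double-sharp, B-sharp, F-double-sharp.
Comparing with the voicing, the major 13th (13th) — F-double-sharp — is absent.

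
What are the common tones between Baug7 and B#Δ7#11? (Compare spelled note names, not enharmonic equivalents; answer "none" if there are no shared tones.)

F𝄪

Baug7 = B, D♯, F𝄪, A.
B#Δ7#11 = B♯, D𝄪, F𝄪, A𝄪, E𝄪.
Shared: F𝄪.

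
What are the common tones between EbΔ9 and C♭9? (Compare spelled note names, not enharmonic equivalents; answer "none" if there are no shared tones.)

EbΔ9: Eb G Bb D F
C♭9: Cb Eb Gb Bbb Db
Common to both → Eb.

Eb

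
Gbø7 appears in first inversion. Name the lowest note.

B𝄫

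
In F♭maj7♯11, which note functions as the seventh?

E♭

Root of F♭maj7♯11 = F♭. The 7th is a major 7th: F♭ up a major 7th → E♭.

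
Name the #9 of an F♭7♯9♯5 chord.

G

Root of F♭7♯9♯5 = F♭. The 9th is an augmented 9th: F♭ up an augmented 9th → G.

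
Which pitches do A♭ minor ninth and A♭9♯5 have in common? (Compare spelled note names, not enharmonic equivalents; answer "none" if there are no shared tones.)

A♭ minor ninth: Ab Cb Eb Gb Bb
A♭9♯5: Ab C E Gb Bb
Common to both → Ab, Gb, Bb.

Ab – Gb – Bb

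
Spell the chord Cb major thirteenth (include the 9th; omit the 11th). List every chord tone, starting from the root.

Root C-flat, quality major thirteenth:
C-flat — root
E-flat — major 3rd
G-flat — perfect 5th
B-flat — major 7th
D-flat — major 9th
A-flat — major 13th

C-flat – E-flat – G-flat – B-flat – D-flat – A-flat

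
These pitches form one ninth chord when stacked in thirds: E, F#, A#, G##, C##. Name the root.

Arranged so that each adjacent pair is a third by letter name: F# – A# – C## – E – G##.
The bottom of that stack, F#, is the root (this is F# dominant seventh sharp nine sharp five).

F#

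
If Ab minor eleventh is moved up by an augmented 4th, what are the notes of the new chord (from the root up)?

D F A C E G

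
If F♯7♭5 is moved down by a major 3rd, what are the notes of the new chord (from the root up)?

D, F#, Ab, C

A major 3rd down from F# is D, so the new chord is D dominant seventh flat five.
Root: D
Major 3rd (3rd): F#
Diminished 5th (5th): Ab
Minor 7th (7th): C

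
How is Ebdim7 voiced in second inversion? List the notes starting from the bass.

Bbb  Dbb  Eb  Gb

In root position, Ebdim7 is Eb–Gb–Bbb–Dbb.
Second inversion puts the fifth (Bbb) in the bass.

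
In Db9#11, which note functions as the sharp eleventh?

Db9#11 is built on Db; its 11th is an augmented 11th above the root.
A fourth above D uses the letter G, and the augmented 11th above Db is G.

G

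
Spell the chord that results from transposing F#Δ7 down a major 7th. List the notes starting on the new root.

F# down a major 7th → G. New chord: G major seventh.
- root: G
- major 3rd: B
- perfect 5th: D
- major 7th: F#

G  B  D  F#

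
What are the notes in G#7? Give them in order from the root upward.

G♯ – B♯ – D♯ – F♯

Root G♯, quality dominant seventh:
- root: G♯
- major 3rd: B♯
- perfect 5th: D♯
- minor 7th: F♯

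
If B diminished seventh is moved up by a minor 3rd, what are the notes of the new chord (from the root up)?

A minor 3rd up from B is D, so the new chord is D diminished seventh.
- root: D
- minor 3rd: F
- diminished 5th: A-flat
- diminished 7th: C-flat

D  F  A-flat  C-flat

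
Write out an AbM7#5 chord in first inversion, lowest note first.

C  E  G  Ab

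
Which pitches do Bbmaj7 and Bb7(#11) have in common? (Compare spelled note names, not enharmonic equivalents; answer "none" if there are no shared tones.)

Bbmaj7 = Bb, D, F, A.
Bb7(#11) = Bb, D, F, Ab, E.
Shared: Bb, D, F.

Bb  D  F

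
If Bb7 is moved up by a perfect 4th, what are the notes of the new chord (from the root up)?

Bb up a perfect 4th → Eb. New chord: Eb dominant seventh.
- root: Eb
- major 3rd: G
- perfect 5th: Bb
- minor 7th: Db

Eb – G – Bb – Db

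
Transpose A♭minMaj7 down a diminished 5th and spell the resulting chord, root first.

D, F, A, C#

Transposed root: Ab → D (diminished 5th down). So we spell D minor-major seventh:
D — root
F — minor 3rd
A — perfect 5th
C# — major 7th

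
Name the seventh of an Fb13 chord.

Root of Fb13 = F♭. The 7th is a minor 7th: F♭ up a minor 7th → E𝄫.

E𝄫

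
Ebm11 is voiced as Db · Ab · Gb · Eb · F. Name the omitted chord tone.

Bb

The full Ebm11 chord is Eb, Gb, Bb, Db, F, Ab.
Comparing with the voicing, the perfect 5th (5th) — Bb — is absent.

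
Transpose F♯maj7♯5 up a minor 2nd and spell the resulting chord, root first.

G B D♯ F♯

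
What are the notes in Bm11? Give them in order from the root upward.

B – D – F# – A – C# – E

Root B, quality minor eleventh:
Root: B
Minor 3rd (3rd): D
Perfect 5th (5th): F#
Minor 7th (7th): A
Major 9th (9th): C#
Perfect 11th (11th): E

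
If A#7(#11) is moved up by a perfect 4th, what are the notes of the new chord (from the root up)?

A perfect 4th up from A# is D#, so the new chord is D# dominant seventh sharp eleven.
Root: D#
Major 3rd (3rd): F##
Perfect 5th (5th): A#
Minor 7th (7th): C#
Augmented 11th (11th): G##

D#, F##, A#, C#, G##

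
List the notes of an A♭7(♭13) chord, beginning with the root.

Ab – C – Eb – Gb – Fb

A♭7(♭13) is a dominant seventh flat thirteen built on Ab.
Ab — root
C — major 3rd
Eb — perfect 5th
Gb — minor 7th
Fb — minor 13th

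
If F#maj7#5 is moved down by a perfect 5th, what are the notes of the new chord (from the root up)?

F# down a perfect 5th → B. New chord: B augmented major seventh.
Root: B
Major 3rd (3rd): D#
Augmented 5th (5th): F##
Major 7th (7th): A#

B D# F## A#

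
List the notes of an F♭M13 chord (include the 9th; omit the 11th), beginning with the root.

F♭M13: major thirteenth on F♭.
- root: F♭
- major 3rd: A♭
- perfect 5th: C♭
- major 7th: E♭
- major 9th: G♭
- major 13th: D♭

F♭ A♭ C♭ E♭ G♭ D♭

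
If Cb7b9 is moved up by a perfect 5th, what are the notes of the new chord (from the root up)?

A perfect 5th up from Cb is Gb, so the new chord is Gb dominant seventh flat nine.
Gb — root
Bb — major 3rd
Db — perfect 5th
Fb — minor 7th
Abb — minor 9th

Gb, Bb, Db, Fb, Abb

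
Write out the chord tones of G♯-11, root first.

G#  B  D#  F#  A#  C#

G♯-11 is a minor eleventh built on G#.
Root: G#
Minor 3rd (3rd): B
Perfect 5th (5th): D#
Minor 7th (7th): F#
Major 9th (9th): A#
Perfect 11th (11th): C#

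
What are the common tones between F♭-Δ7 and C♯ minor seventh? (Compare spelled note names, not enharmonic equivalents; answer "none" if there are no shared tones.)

F♭-Δ7 = Fb, Abb, Cb, Eb.
C♯ minor seventh = C#, E, G#, B.
Shared: none.

none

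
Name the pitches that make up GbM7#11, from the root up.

GbM7#11 is a major seventh sharp eleven built on Gb.
Gb — root
Bb — major 3rd
Db — perfect 5th
F — major 7th
C — augmented 11th

Gb  Bb  Db  F  C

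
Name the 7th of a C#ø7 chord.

B

C#ø7 is built on C#; its 7th is a minor 7th above the root.
A seventh above C uses the letter B, and the minor 7th above C# is B.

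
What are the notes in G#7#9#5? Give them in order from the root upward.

Root G#, quality dominant seventh sharp nine sharp five:
root → G#
3rd (major 3rd) → B#
5th (augmented 5th) → D##
7th (minor 7th) → F#
9th (augmented 9th) → A##

G# B# D## F# A##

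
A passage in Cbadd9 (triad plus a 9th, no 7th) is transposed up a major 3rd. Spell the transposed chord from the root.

Cb up a major 3rd → Eb. New chord: Eb added-ninth.
- root: Eb
- major 3rd: G
- perfect 5th: Bb
- major 9th: F

Eb  G  Bb  F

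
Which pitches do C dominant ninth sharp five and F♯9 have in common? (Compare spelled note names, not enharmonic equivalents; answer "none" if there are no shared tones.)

C dominant ninth sharp five = C, E, G♯, B♭, D.
F♯9 = F♯, A♯, C♯, E, G♯.
Shared: E, G♯.

E G♯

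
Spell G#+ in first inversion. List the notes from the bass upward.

In root position, G#+ is G#–B#–D##.
First inversion puts the third (B#) in the bass.

B# D## G#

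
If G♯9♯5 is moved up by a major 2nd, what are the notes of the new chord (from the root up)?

Transposed root: G# → A# (major 2nd up). So we spell A# dominant ninth sharp five:
A# — root
C## — major 3rd
E## — augmented 5th
G# — minor 7th
B# — major 9th

A#, C##, E##, G#, B#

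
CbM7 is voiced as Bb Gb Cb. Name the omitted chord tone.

Eb

The full CbM7 chord is Cb, Eb, Gb, Bb.
Comparing with the voicing, the major 3rd (3rd) — Eb — is absent.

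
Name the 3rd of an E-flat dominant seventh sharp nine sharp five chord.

G

Root of E-flat dominant seventh sharp nine sharp five = Eb. The 3rd is a major 3rd: Eb up a major 3rd → G.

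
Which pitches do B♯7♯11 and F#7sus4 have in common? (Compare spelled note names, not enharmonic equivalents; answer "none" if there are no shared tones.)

B♯7♯11: B♯ D𝄪 F𝄪 A♯ E𝄪
F#7sus4: F♯ B C♯ E
Common to both → none.

none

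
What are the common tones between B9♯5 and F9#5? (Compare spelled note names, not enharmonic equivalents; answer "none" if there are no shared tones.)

A, C#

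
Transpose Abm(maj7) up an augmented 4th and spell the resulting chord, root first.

D – F – A – C#

Ab up an augmented 4th → D. New chord: D minor-major seventh.
- root: D
- minor 3rd: F
- perfect 5th: A
- major 7th: C#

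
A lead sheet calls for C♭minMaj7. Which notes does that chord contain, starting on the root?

Cb, Ebb, Gb, Bb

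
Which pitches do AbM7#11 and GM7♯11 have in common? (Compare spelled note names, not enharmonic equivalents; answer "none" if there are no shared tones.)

AbM7#11: Ab C Eb G D
GM7♯11: G B D F# C#
Common to both → G, D.

G, D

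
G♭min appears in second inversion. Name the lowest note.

G♭min in root position is Gb–Bbb–Db.
Second inversion places the fifth in the bass, which is Db.

Db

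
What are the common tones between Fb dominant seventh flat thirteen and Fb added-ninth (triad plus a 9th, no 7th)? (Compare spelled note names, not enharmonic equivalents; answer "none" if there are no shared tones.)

Fb dominant seventh flat thirteen = F-flat, A-flat, C-flat, E-double-flat, D-double-flat.
Fb added-ninth = F-flat, A-flat, C-flat, G-flat.
Shared: F-flat, A-flat, C-flat.

F-flat – A-flat – C-flat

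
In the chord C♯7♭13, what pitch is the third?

E#

C♯7♭13 is built on C#; its 3rd is a major 3rd above the root.
A third above C uses the letter E, and the major 3rd above C# is E#.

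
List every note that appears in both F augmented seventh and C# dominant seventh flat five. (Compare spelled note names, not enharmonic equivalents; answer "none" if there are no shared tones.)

F augmented seventh = F, A, C-sharp, E-flat.
C# dominant seventh flat five = C-sharp, E-sharp, G, B.
Shared: C-sharp.

C-sharp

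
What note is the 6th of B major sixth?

G-sharp

B major sixth is built on B; its 6th is a major 6th above the root.
A sixth above B uses the letter G, and the major 6th above B is G-sharp.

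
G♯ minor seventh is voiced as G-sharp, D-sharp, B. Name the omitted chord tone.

The full G♯ minor seventh chord is G-sharp, B, D-sharp, F-sharp.
Comparing with the voicing, the minor 7th (7th) — F-sharp — is absent.

F-sharp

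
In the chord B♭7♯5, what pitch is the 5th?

F#

B♭7♯5 is built on Bb; its 5th is an augmented 5th above the root.
A fifth above B uses the letter F, and the augmented 5th above Bb is F#.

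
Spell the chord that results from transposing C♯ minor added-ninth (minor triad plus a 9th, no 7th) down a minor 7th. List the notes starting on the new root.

D# F# A# E#

Transposed root: C# → D# (minor 7th down). So we spell D# minor added-ninth:
- root: D#
- minor 3rd: F#
- perfect 5th: A#
- major 9th: E#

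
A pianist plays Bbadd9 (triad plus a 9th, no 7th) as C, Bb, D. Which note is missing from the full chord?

The full Bbadd9 chord is Bb, D, F, C.
Comparing with the voicing, the perfect 5th (5th) — F — is absent.

F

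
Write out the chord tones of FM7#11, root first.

F  A  C  E  B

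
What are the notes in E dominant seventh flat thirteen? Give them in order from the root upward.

E, G#, B, D, C

E dominant seventh flat thirteen is a dominant seventh flat thirteen built on E.
- root: E
- major 3rd: G#
- perfect 5th: B
- minor 7th: D
- minor 13th: C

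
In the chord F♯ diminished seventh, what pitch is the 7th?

Eb

Root of F♯ diminished seventh = F#. The 7th is a diminished 7th: F# up a diminished 7th → Eb.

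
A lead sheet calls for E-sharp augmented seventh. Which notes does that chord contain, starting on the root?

Root E#, quality augmented seventh:
Root: E#
Major 3rd (3rd): G##
Augmented 5th (5th): B##
Minor 7th (7th): D#

E#, G##, B##, D#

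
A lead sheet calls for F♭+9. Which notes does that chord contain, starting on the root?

F♭ A♭ C E𝄫 G♭

Root F♭, quality dominant ninth sharp five:
root → F♭
3rd (major 3rd) → A♭
5th (augmented 5th) → C
7th (minor 7th) → E𝄫
9th (major 9th) → G♭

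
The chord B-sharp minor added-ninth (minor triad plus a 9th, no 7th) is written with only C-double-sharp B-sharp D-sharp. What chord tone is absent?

B-sharp minor added-ninth = B-sharp, D-sharp, F-double-sharp, C-double-sharp. The voicing lacks the 5th (perfect 5th), F-double-sharp.

F-double-sharp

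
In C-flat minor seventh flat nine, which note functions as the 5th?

G♭

Root of C-flat minor seventh flat nine = C♭. The 5th is a perfect 5th: C♭ up a perfect 5th → G♭.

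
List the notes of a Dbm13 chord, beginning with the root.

Db  Fb  Ab  Cb  Eb  Gb  Bb

Dbm13 is a minor thirteenth built on Db.
Root: Db
Minor 3rd (3rd): Fb
Perfect 5th (5th): Ab
Minor 7th (7th): Cb
Major 9th (9th): Eb
Perfect 11th (11th): Gb
Major 13th (13th): Bb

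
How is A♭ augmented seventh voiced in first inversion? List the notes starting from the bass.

C, E, G-flat, A-flat

In root position, A♭ augmented seventh is A-flat–C–E–G-flat.
First inversion puts the third (C) in the bass.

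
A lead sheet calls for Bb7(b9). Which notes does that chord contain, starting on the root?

Root B♭, quality dominant seventh flat nine:
- root: B♭
- major 3rd: D
- perfect 5th: F
- minor 7th: A♭
- minor 9th: C♭

B♭ D F A♭ C♭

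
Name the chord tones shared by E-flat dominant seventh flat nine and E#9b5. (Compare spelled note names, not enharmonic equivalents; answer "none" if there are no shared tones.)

none

E-flat dominant seventh flat nine = Eb, G, Bb, Db, Fb.
E#9b5 = E#, G##, B, D#, F##.
Shared: none.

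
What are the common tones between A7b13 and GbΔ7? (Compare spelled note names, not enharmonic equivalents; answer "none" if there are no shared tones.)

A7b13: A C# E G F
GbΔ7: Gb Bb Db F
Common to both → F.

F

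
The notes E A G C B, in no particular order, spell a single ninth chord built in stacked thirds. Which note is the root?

Stacking in thirds gives A – C – E – G – B, so A is the root — A minor ninth.

A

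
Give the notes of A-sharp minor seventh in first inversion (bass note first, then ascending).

C#  E#  G#  A#

In root position, A-sharp minor seventh is A#–C#–E#–G#.
First inversion puts the third (C#) in the bass.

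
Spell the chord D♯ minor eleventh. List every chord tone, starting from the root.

D♯ minor eleventh: minor eleventh on D-sharp.
D-sharp — root
F-sharp — minor 3rd
A-sharp — perfect 5th
C-sharp — minor 7th
E-sharp — major 9th
G-sharp — perfect 11th

D-sharp, F-sharp, A-sharp, C-sharp, E-sharp, G-sharp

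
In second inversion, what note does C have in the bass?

C = C–E–G. Second inversion → fifth in the bass = G.

G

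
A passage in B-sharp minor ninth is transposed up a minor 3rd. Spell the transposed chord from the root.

D#, F#, A#, C#, E#

Transposed root: B# → D# (minor 3rd up). So we spell D# minor ninth:
root → D#
3rd (minor 3rd) → F#
5th (perfect 5th) → A#
7th (minor 7th) → C#
9th (major 9th) → E#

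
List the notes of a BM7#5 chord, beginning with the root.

BM7#5 is an augmented major seventh built on B.
Root: B
Major 3rd (3rd): D♯
Augmented 5th (5th): F𝄪
Major 7th (7th): A♯

B, D♯, F𝄪, A♯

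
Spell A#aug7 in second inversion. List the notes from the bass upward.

E##  G#  A#  C##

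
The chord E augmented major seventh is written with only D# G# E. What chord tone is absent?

B#

The full E augmented major seventh chord is E, G#, B#, D#.
Comparing with the voicing, the augmented 5th (5th) — B# — is absent.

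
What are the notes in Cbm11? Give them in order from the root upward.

Cbm11 is a minor eleventh built on C♭.
Root: C♭
Minor 3rd (3rd): E𝄫
Perfect 5th (5th): G♭
Minor 7th (7th): B𝄫
Major 9th (9th): D♭
Perfect 11th (11th): F♭

C♭ – E𝄫 – G♭ – B𝄫 – D♭ – F♭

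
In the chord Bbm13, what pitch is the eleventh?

E♭

Root of Bbm13 = B♭. The 11th is a perfect 11th: B♭ up a perfect 11th → E♭.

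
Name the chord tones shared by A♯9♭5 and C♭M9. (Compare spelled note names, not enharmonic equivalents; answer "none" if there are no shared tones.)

A♯9♭5 = A#, C##, E, G#, B#.
C♭M9 = Cb, Eb, Gb, Bb, Db.
Shared: none.

none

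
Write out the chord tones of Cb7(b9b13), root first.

Cb Eb Gb Bbb Dbb Abb

Cb7(b9b13) is a dominant seventh flat nine flat thirteen built on Cb.
- root: Cb
- major 3rd: Eb
- perfect 5th: Gb
- minor 7th: Bbb
- minor 9th: Dbb
- minor 13th: Abb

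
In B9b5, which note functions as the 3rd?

B9b5 is built on B; its 3rd is a major 3rd above the root.
A third above B uses the letter D, and the major 3rd above B is D♯.

D♯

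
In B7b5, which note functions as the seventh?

Root of B7b5 = B. The 7th is a minor 7th: B up a minor 7th → A.

A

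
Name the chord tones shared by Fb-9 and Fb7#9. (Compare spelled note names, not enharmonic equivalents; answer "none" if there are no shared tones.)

Fb  Cb  Ebb

Fb-9: Fb Abb Cb Ebb Gb
Fb7#9: Fb Ab Cb Ebb G
Common to both → Fb, Cb, Ebb.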